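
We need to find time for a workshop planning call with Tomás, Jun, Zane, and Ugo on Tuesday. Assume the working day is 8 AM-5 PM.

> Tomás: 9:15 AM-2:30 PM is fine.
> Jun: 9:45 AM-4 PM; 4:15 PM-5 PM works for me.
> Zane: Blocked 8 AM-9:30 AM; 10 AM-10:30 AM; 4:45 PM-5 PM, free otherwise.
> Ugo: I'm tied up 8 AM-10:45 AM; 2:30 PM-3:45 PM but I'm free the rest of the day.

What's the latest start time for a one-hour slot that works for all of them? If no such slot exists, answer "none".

13:30

Tomás free: 09:15-14:30.
Jun free: 09:45-16:00, 16:15-17:00.
Zane free: 09:30-10:00, 10:30-16:45 (invert busy blocks within the working day).
Ugo free: 10:45-14:30, 15:45-17:00 (invert busy blocks within the working day).
Tomás ∩ Jun: 09:45-14:30.
Tomás ∩ Jun ∩ Zane: 09:45-10:00, 10:30-14:30.
Tomás ∩ Jun ∩ Zane ∩ Ugo: 10:45-14:30.
The last common window of at least 60 minutes is 10:45-14:30; a 60-minute meeting can start as late as 13:30 and still end by 14:30.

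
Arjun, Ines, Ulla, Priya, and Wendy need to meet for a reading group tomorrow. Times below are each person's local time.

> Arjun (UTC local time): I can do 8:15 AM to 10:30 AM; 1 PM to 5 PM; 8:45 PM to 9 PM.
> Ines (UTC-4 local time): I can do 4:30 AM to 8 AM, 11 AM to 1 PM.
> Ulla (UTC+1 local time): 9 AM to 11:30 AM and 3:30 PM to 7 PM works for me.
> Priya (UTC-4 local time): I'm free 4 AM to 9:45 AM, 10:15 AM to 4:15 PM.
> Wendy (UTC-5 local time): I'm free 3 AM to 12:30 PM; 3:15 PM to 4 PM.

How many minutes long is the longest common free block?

Arjun in UTC: 08:15-10:30, 13:00-17:00, 20:45-21:00.
Ines in UTC: 08:30-12:00, 15:00-17:00 (add 4h to convert from UTC-4).
Ulla in UTC: 08:00-10:30, 14:30-18:00 (subtract 1h to convert from UTC+1).
Priya in UTC: 08:00-13:45, 14:15-20:15 (add 4h to convert from UTC-4).
Wendy in UTC: 08:00-17:30, 20:15-21:00 (add 5h to convert from UTC-5).
Arjun ∩ Ines: 08:30-10:30, 15:00-17:00.
Arjun ∩ Ines ∩ Ulla: 08:30-10:30, 15:00-17:00.
Arjun ∩ Ines ∩ Ulla ∩ Priya: 08:30-10:30, 15:00-17:00.
Arjun ∩ Ines ∩ Ulla ∩ Priya ∩ Wendy: 08:30-10:30, 15:00-17:00.
So the common availability across everyone is 08:30-10:30, 15:00-17:00.
The longest is 08:30-10:30 at 120 minutes.

120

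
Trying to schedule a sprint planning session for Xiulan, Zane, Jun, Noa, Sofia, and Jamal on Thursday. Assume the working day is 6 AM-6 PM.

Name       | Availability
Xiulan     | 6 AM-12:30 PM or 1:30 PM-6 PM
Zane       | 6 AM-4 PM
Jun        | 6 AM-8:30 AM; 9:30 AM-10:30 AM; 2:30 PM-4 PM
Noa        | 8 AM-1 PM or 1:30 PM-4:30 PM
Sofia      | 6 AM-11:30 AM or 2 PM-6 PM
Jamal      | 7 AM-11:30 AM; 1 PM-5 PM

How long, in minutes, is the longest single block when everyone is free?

90

Xiulan ∩ Zane: 06:00-12:30, 13:30-16:00.
Xiulan ∩ Zane ∩ Jun: 06:00-08:30, 09:30-10:30, 14:30-16:00.
Xiulan ∩ Zane ∩ Jun ∩ Noa: 08:00-08:30, 09:30-10:30, 14:30-16:00.
Xiulan ∩ Zane ∩ Jun ∩ Noa ∩ Sofia: 08:00-08:30, 09:30-10:30, 14:30-16:00.
Xiulan ∩ Zane ∩ Jun ∩ Noa ∩ Sofia ∩ Jamal: 08:00-08:30, 09:30-10:30, 14:30-16:00.
The longest is 14:30-16:00 at 90 minutes.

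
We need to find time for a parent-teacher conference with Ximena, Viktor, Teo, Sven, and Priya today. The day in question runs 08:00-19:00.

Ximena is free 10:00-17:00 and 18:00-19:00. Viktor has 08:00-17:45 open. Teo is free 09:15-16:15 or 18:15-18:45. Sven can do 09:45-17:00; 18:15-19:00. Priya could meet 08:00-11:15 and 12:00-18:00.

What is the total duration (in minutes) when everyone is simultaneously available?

Ximena ∩ Viktor: 10:00-17:00.
Ximena ∩ Viktor ∩ Teo: 10:00-16:15.
Ximena ∩ Viktor ∩ Teo ∩ Sven: 10:00-16:15.
Ximena ∩ Viktor ∩ Teo ∩ Sven ∩ Priya: 10:00-11:15, 12:00-16:15.
Summing the common windows: 75 + 255 = 330 minutes.

330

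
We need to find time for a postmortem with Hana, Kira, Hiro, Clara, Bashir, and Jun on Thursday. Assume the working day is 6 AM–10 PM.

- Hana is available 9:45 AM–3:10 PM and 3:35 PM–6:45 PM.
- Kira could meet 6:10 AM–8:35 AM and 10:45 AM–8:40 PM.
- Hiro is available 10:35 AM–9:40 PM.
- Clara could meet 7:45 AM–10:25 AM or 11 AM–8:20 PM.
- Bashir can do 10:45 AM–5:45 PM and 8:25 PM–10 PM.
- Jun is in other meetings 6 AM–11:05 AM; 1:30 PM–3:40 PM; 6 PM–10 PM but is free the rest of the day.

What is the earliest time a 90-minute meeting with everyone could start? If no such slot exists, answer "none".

11:05

Hana free: 09:45-15:10, 15:35-18:45.
Kira free: 06:10-08:35, 10:45-20:40.
Hiro free: 10:35-21:40.
Clara free: 07:45-10:25, 11:00-20:20.
Bashir free: 10:45-17:45, 20:25-22:00.
Jun free: 11:05-13:30, 15:40-18:00 (invert busy blocks within the working day).
Hana ∩ Kira: 10:45-15:10, 15:35-18:45.
Hana ∩ Kira ∩ Hiro: 10:45-15:10, 15:35-18:45.
Hana ∩ Kira ∩ Hiro ∩ Clara: 11:00-15:10, 15:35-18:45.
Hana ∩ Kira ∩ Hiro ∩ Clara ∩ Bashir: 11:00-15:10, 15:35-17:45.
Hana ∩ Kira ∩ Hiro ∩ Clara ∩ Bashir ∩ Jun: 11:05-13:30, 15:40-17:45.
The first common window of at least 90 minutes is 11:05-13:30, so the earliest start is 11:05.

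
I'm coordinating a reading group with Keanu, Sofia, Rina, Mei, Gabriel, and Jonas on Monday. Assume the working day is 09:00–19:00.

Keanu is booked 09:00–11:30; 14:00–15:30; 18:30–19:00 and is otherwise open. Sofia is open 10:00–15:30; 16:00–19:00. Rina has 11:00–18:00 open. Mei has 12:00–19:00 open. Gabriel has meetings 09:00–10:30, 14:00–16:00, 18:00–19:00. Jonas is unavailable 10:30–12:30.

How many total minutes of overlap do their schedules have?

210

Keanu free: 11:30-14:00, 15:30-18:30 (invert busy blocks within the working day).
Sofia free: 10:00-15:30, 16:00-19:00.
Rina free: 11:00-18:00.
Mei free: 12:00-19:00.
Gabriel free: 10:30-14:00, 16:00-18:00 (invert busy blocks within the working day).
Jonas free: 09:00-10:30, 12:30-19:00 (invert busy blocks within the working day).
Keanu ∩ Sofia: 11:30-14:00, 16:00-18:30.
Keanu ∩ Sofia ∩ Rina: 11:30-14:00, 16:00-18:00.
Keanu ∩ Sofia ∩ Rina ∩ Mei: 12:00-14:00, 16:00-18:00.
Keanu ∩ Sofia ∩ Rina ∩ Mei ∩ Gabriel: 12:00-14:00, 16:00-18:00.
Keanu ∩ Sofia ∩ Rina ∩ Mei ∩ Gabriel ∩ Jonas: 12:30-14:00, 16:00-18:00.
Those are the intersection windows.
Summing the common windows: 90 + 120 = 210 minutes.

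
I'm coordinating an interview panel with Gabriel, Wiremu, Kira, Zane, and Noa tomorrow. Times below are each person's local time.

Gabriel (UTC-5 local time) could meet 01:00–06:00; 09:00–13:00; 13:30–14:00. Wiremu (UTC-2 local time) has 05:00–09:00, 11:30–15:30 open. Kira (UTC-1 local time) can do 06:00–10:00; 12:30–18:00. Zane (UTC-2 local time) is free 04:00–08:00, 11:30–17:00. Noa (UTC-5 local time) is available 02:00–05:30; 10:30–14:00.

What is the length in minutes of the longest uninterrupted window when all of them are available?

180

Gabriel in UTC: 06:00-11:00, 14:00-18:00, 18:30-19:00 (add 5h to convert from UTC-5).
Wiremu in UTC: 07:00-11:00, 13:30-17:30 (add 2h to convert from UTC-2).
Kira in UTC: 07:00-11:00, 13:30-19:00 (add 1h to convert from UTC-1).
Zane in UTC: 06:00-10:00, 13:30-19:00 (add 2h to convert from UTC-2).
Noa in UTC: 07:00-10:30, 15:30-19:00 (add 5h to convert from UTC-5).
Gabriel ∩ Wiremu: 07:00-11:00, 14:00-17:30.
Gabriel ∩ Wiremu ∩ Kira: 07:00-11:00, 14:00-17:30.
Gabriel ∩ Wiremu ∩ Kira ∩ Zane: 07:00-10:00, 14:00-17:30.
Gabriel ∩ Wiremu ∩ Kira ∩ Zane ∩ Noa: 07:00-10:00, 15:30-17:30.
The longest is 07:00-10:00 at 180 minutes.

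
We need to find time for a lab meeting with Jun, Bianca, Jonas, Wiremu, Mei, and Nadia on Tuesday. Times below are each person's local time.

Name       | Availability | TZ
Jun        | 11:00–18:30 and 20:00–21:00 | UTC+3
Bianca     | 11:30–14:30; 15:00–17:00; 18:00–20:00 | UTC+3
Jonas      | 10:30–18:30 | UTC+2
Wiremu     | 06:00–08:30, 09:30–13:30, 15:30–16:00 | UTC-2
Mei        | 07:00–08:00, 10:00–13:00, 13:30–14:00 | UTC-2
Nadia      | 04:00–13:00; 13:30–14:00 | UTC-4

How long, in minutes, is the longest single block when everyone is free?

120

Jun in UTC: 08:00-15:30, 17:00-18:00 (subtract 3h to convert from UTC+3).
Bianca in UTC: 08:30-11:30, 12:00-14:00, 15:00-17:00 (subtract 3h to convert from UTC+3).
Jonas in UTC: 08:30-16:30 (subtract 2h to convert from UTC+2).
Wiremu in UTC: 08:00-10:30, 11:30-15:30, 17:30-18:00 (add 2h to convert from UTC-2).
Mei in UTC: 09:00-10:00, 12:00-15:00, 15:30-16:00 (add 2h to convert from UTC-2).
Nadia in UTC: 08:00-17:00, 17:30-18:00 (add 4h to convert from UTC-4).
Jun ∩ Bianca: 08:30-11:30, 12:00-14:00, 15:00-15:30.
Jun ∩ Bianca ∩ Jonas: 08:30-11:30, 12:00-14:00, 15:00-15:30.
Jun ∩ Bianca ∩ Jonas ∩ Wiremu: 08:30-10:30, 12:00-14:00, 15:00-15:30.
Jun ∩ Bianca ∩ Jonas ∩ Wiremu ∩ Mei: 09:00-10:00, 12:00-14:00.
Jun ∩ Bianca ∩ Jonas ∩ Wiremu ∩ Mei ∩ Nadia: 09:00-10:00, 12:00-14:00.
Those are the intersection windows.
The longest is 12:00-14:00 at 120 minutes.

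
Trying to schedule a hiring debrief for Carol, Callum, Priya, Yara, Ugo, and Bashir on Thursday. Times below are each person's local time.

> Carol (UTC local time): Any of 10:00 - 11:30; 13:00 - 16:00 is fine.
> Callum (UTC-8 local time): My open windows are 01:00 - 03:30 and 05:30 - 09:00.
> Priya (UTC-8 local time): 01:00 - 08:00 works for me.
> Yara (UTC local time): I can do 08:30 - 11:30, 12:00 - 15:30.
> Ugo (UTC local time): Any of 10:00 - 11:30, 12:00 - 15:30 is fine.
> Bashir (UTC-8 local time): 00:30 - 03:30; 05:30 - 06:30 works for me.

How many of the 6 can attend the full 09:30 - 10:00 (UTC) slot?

4

Carol in UTC: 10:00-11:30, 13:00-16:00.
Callum in UTC: 09:00-11:30, 13:30-17:00 (add 8h to convert from UTC-8).
Priya in UTC: 09:00-16:00 (add 8h to convert from UTC-8).
Yara in UTC: 08:30-11:30, 12:00-15:30.
Ugo in UTC: 10:00-11:30, 12:00-15:30.
Bashir in UTC: 08:30-11:30, 13:30-14:30 (add 8h to convert from UTC-8).
Callum, Priya, Yara, and Bashir can make the full 09:30-10:00 slot — that's 4.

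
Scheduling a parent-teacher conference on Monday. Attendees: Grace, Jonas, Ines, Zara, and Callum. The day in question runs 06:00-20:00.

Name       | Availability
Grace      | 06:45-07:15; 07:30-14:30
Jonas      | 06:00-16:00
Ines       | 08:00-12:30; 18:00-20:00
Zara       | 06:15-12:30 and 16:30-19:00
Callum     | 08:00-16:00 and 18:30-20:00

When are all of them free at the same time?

Grace ∩ Jonas: 06:45-07:15, 07:30-14:30.
Grace ∩ Jonas ∩ Ines: 08:00-12:30.
Grace ∩ Jonas ∩ Ines ∩ Zara: 08:00-12:30.
Grace ∩ Jonas ∩ Ines ∩ Zara ∩ Callum: 08:00-12:30.

08:00-12:30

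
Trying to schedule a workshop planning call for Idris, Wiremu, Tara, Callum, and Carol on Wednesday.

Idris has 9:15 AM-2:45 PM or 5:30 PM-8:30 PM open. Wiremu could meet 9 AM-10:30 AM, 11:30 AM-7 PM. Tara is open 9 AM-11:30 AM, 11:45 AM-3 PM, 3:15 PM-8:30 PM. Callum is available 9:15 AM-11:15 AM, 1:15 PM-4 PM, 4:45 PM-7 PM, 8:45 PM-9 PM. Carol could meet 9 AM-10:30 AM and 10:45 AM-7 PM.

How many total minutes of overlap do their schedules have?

255

Idris ∩ Wiremu: 09:15-10:30, 11:30-14:45, 17:30-19:00.
Idris ∩ Wiremu ∩ Tara: 09:15-10:30, 11:45-14:45, 17:30-19:00.
Idris ∩ Wiremu ∩ Tara ∩ Callum: 09:15-10:30, 13:15-14:45, 17:30-19:00.
Idris ∩ Wiremu ∩ Tara ∩ Callum ∩ Carol: 09:15-10:30, 13:15-14:45, 17:30-19:00.
Summing the common windows: 75 + 90 + 90 = 255 minutes.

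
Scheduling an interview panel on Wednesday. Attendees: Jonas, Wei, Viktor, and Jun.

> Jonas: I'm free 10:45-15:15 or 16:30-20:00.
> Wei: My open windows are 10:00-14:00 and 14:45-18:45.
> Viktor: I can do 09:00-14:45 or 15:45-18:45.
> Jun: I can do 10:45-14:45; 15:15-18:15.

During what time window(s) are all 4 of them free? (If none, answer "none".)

Jonas ∩ Wei: 10:45-14:00, 14:45-15:15, 16:30-18:45.
Jonas ∩ Wei ∩ Viktor: 10:45-14:00, 16:30-18:45.
Jonas ∩ Wei ∩ Viktor ∩ Jun: 10:45-14:00, 16:30-18:15.

10:45-14:00, 16:30-18:15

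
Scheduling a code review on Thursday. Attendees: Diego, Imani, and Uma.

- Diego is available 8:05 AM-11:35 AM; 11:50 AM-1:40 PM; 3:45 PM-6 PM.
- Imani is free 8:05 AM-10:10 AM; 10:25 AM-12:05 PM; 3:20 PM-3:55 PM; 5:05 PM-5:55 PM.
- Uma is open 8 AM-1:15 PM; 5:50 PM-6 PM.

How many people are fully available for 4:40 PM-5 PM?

1

Diego can make the full 16:40-17:00 slot — that's 1.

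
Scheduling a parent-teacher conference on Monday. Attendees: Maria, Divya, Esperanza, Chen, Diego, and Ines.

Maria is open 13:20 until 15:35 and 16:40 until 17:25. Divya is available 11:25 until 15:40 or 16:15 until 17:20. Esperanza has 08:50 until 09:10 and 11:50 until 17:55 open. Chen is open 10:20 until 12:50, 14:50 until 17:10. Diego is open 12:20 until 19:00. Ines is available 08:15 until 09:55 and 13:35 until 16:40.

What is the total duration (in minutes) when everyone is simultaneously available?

Maria ∩ Divya: 13:20-15:35, 16:40-17:20.
Maria ∩ Divya ∩ Esperanza: 13:20-15:35, 16:40-17:20.
Maria ∩ Divya ∩ Esperanza ∩ Chen: 14:50-15:35, 16:40-17:10.
Maria ∩ Divya ∩ Esperanza ∩ Chen ∩ Diego: 14:50-15:35, 16:40-17:10.
Maria ∩ Divya ∩ Esperanza ∩ Chen ∩ Diego ∩ Ines: 14:50-15:35.
That's a single block of 45 minutes.

45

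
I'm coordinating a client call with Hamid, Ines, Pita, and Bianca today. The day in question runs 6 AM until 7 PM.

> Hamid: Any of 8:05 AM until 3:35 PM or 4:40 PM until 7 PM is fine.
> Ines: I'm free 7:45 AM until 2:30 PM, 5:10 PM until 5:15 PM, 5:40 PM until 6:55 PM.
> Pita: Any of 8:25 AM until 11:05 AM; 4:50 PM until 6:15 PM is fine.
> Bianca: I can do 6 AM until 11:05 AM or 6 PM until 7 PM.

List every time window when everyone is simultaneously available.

Hamid ∩ Ines: 08:05-14:30, 17:10-17:15, 17:40-18:55.
Hamid ∩ Ines ∩ Pita: 08:25-11:05, 17:10-17:15, 17:40-18:15.
Hamid ∩ Ines ∩ Pita ∩ Bianca: 08:25-11:05, 18:00-18:15.
So the common availability across everyone is 08:25-11:05, 18:00-18:15.

08:25-11:05, 18:00-18:15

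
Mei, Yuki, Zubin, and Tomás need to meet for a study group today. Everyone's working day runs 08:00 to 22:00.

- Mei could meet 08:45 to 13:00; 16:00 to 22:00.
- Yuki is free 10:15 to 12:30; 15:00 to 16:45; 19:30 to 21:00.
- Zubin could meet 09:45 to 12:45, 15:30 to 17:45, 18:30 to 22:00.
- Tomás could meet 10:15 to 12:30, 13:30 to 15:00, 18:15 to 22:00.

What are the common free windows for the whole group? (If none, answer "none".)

10:15-12:30, 19:30-21:00

Mei ∩ Yuki: 10:15-12:30, 16:00-16:45, 19:30-21:00.
Mei ∩ Yuki ∩ Zubin: 10:15-12:30, 16:00-16:45, 19:30-21:00.
Mei ∩ Yuki ∩ Zubin ∩ Tomás: 10:15-12:30, 19:30-21:00.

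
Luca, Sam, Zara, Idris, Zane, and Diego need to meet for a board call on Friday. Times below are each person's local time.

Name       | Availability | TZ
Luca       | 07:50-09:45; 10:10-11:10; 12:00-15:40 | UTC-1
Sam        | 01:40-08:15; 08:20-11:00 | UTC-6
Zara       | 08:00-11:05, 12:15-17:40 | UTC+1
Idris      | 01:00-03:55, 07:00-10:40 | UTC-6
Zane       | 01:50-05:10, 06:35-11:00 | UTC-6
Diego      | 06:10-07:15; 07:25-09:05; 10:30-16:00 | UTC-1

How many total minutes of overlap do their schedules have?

Luca in UTC: 08:50-10:45, 11:10-12:10, 13:00-16:40 (add 1h to convert from UTC-1).
Sam in UTC: 07:40-14:15, 14:20-17:00 (add 6h to convert from UTC-6).
Zara in UTC: 07:00-10:05, 11:15-16:40 (subtract 1h to convert from UTC+1).
Idris in UTC: 07:00-09:55, 13:00-16:40 (add 6h to convert from UTC-6).
Zane in UTC: 07:50-11:10, 12:35-17:00 (add 6h to convert from UTC-6).
Diego in UTC: 07:10-08:15, 08:25-10:05, 11:30-17:00 (add 1h to convert from UTC-1).
Luca ∩ Sam: 08:50-10:45, 11:10-12:10, 13:00-14:15, 14:20-16:40.
Luca ∩ Sam ∩ Zara: 08:50-10:05, 11:15-12:10, 13:00-14:15, 14:20-16:40.
Luca ∩ Sam ∩ Zara ∩ Idris: 08:50-09:55, 13:00-14:15, 14:20-16:40.
Luca ∩ Sam ∩ Zara ∩ Idris ∩ Zane: 08:50-09:55, 13:00-14:15, 14:20-16:40.
Luca ∩ Sam ∩ Zara ∩ Idris ∩ Zane ∩ Diego: 08:50-09:55, 13:00-14:15, 14:20-16:40.
Summing the common windows: 65 + 75 + 140 = 280 minutes.

280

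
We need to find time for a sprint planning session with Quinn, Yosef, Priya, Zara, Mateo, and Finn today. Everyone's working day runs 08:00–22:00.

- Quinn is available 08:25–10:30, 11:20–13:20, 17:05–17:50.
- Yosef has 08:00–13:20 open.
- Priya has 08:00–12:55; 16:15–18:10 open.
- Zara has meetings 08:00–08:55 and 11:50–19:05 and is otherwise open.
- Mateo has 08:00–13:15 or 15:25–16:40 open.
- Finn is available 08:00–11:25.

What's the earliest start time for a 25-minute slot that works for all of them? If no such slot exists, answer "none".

08:55

Quinn free: 08:25-10:30, 11:20-13:20, 17:05-17:50.
Yosef free: 08:00-13:20.
Priya free: 08:00-12:55, 16:15-18:10.
Zara free: 08:55-11:50, 19:05-22:00 (invert busy blocks within the working day).
Mateo free: 08:00-13:15, 15:25-16:40.
Finn free: 08:00-11:25.
Quinn ∩ Yosef: 08:25-10:30, 11:20-13:20.
Quinn ∩ Yosef ∩ Priya: 08:25-10:30, 11:20-12:55.
Quinn ∩ Yosef ∩ Priya ∩ Zara: 08:55-10:30, 11:20-11:50.
Quinn ∩ Yosef ∩ Priya ∩ Zara ∩ Mateo: 08:55-10:30, 11:20-11:50.
Quinn ∩ Yosef ∩ Priya ∩ Zara ∩ Mateo ∩ Finn: 08:55-10:30, 11:20-11:25.
So the common availability across everyone is 08:55-10:30, 11:20-11:25.
The first common window of at least 25 minutes is 08:55-10:30, so the earliest start is 08:55.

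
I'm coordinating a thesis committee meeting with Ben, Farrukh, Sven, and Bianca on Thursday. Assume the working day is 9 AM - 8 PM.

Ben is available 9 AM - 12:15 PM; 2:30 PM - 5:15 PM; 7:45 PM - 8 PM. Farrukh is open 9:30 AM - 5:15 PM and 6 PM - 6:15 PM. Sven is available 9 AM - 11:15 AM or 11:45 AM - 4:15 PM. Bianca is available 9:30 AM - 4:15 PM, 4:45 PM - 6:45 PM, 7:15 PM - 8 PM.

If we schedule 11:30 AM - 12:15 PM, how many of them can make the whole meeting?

3

Ben, Farrukh, and Bianca can make the full 11:30-12:15 slot — that's 3.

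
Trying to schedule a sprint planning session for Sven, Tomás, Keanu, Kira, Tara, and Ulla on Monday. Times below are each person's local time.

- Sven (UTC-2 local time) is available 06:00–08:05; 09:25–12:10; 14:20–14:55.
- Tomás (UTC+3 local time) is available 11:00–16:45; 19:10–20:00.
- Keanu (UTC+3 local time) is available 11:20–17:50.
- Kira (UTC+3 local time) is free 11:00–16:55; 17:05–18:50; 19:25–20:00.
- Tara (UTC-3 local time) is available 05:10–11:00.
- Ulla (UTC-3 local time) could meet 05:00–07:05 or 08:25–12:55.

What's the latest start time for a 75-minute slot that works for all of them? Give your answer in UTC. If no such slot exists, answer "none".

12:30

Sven in UTC: 08:00-10:05, 11:25-14:10, 16:20-16:55 (add 2h to convert from UTC-2).
Tomás in UTC: 08:00-13:45, 16:10-17:00 (subtract 3h to convert from UTC+3).
Keanu in UTC: 08:20-14:50 (subtract 3h to convert from UTC+3).
Kira in UTC: 08:00-13:55, 14:05-15:50, 16:25-17:00 (subtract 3h to convert from UTC+3).
Tara in UTC: 08:10-14:00 (add 3h to convert from UTC-3).
Ulla in UTC: 08:00-10:05, 11:25-15:55 (add 3h to convert from UTC-3).
Sven ∩ Tomás: 08:00-10:05, 11:25-13:45, 16:20-16:55.
Sven ∩ Tomás ∩ Keanu: 08:20-10:05, 11:25-13:45.
Sven ∩ Tomás ∩ Keanu ∩ Kira: 08:20-10:05, 11:25-13:45.
Sven ∩ Tomás ∩ Keanu ∩ Kira ∩ Tara: 08:20-10:05, 11:25-13:45.
Sven ∩ Tomás ∩ Keanu ∩ Kira ∩ Tara ∩ Ulla: 08:20-10:05, 11:25-13:45.
The last common window of at least 75 minutes is 11:25-13:45; a 75-minute meeting can start as late as 12:30 and still end by 13:45.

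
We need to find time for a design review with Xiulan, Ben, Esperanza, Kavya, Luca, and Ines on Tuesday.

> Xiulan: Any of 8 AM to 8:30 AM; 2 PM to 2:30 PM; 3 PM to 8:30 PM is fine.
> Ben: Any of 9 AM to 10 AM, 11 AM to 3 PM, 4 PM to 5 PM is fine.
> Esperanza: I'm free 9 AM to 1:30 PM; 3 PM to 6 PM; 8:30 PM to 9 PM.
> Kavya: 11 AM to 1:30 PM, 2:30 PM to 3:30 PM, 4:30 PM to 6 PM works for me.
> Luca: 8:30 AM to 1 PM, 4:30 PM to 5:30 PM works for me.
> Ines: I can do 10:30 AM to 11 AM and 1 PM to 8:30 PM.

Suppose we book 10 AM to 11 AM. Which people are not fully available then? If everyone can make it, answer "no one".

Xiulan: not fully free for 10:00-11:00. Ben: not fully free for 10:00-11:00. Esperanza: free for 10:00-11:00. Kavya: not fully free for 10:00-11:00. Luca: free for 10:00-11:00. Ines: not fully free for 10:00-11:00.

Ben, Ines, Kavya, Xiulan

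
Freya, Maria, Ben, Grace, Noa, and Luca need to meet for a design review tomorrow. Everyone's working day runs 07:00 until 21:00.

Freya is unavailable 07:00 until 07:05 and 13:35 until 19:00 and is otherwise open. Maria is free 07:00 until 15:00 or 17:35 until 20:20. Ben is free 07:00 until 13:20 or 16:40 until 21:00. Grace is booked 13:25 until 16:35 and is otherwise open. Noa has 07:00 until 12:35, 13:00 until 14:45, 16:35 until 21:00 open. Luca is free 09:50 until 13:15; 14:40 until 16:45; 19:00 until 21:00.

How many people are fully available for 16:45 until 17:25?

Freya free: 07:05-13:35, 19:00-21:00 (invert busy blocks within the working day).
Maria free: 07:00-15:00, 17:35-20:20.
Ben free: 07:00-13:20, 16:40-21:00.
Grace free: 07:00-13:25, 16:35-21:00 (invert busy blocks within the working day).
Noa free: 07:00-12:35, 13:00-14:45, 16:35-21:00.
Luca free: 09:50-13:15, 14:40-16:45, 19:00-21:00.
Ben, Grace, and Noa can make the full 16:45-17:25 slot — that's 3.

3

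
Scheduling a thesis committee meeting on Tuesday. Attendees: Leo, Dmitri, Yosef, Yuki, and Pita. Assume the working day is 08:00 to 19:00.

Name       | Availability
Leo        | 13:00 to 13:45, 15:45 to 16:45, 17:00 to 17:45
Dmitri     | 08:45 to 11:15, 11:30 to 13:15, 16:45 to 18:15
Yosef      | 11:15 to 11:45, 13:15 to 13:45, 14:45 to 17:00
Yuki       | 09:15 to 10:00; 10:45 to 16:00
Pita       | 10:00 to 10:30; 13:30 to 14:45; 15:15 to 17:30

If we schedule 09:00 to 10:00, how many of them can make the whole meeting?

1

Dmitri can make the full 09:00-10:00 slot — that's 1.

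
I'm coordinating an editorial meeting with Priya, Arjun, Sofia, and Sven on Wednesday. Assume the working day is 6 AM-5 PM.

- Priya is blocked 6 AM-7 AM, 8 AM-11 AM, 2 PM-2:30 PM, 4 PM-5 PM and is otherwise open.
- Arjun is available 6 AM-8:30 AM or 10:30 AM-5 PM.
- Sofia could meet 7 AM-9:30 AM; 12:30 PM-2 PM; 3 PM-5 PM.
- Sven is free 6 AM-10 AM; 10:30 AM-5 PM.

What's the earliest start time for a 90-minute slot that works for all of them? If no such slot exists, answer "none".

Priya free: 07:00-08:00, 11:00-14:00, 14:30-16:00 (invert busy blocks within the working day).
Arjun free: 06:00-08:30, 10:30-17:00.
Sofia free: 07:00-09:30, 12:30-14:00, 15:00-17:00.
Sven free: 06:00-10:00, 10:30-17:00.
Priya ∩ Arjun: 07:00-08:00, 11:00-14:00, 14:30-16:00.
Priya ∩ Arjun ∩ Sofia: 07:00-08:00, 12:30-14:00, 15:00-16:00.
Priya ∩ Arjun ∩ Sofia ∩ Sven: 07:00-08:00, 12:30-14:00, 15:00-16:00.
So the common availability across everyone is 07:00-08:00, 12:30-14:00, 15:00-16:00.
The first common window of at least 90 minutes is 12:30-14:00, so the earliest start is 12:30.

12:30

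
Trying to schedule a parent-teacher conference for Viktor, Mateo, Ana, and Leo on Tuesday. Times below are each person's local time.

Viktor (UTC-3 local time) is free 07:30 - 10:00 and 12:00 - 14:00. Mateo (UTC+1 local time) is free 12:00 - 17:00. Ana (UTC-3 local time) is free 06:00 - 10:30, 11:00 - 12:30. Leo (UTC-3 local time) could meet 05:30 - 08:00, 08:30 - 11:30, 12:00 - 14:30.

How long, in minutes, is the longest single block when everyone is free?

90

Viktor in UTC: 10:30-13:00, 15:00-17:00 (add 3h to convert from UTC-3).
Mateo in UTC: 11:00-16:00 (subtract 1h to convert from UTC+1).
Ana in UTC: 09:00-13:30, 14:00-15:30 (add 3h to convert from UTC-3).
Leo in UTC: 08:30-11:00, 11:30-14:30, 15:00-17:30 (add 3h to convert from UTC-3).
Viktor ∩ Mateo: 11:00-13:00, 15:00-16:00.
Viktor ∩ Mateo ∩ Ana: 11:00-13:00, 15:00-15:30.
Viktor ∩ Mateo ∩ Ana ∩ Leo: 11:30-13:00, 15:00-15:30.
The longest is 11:30-13:00 at 90 minutes.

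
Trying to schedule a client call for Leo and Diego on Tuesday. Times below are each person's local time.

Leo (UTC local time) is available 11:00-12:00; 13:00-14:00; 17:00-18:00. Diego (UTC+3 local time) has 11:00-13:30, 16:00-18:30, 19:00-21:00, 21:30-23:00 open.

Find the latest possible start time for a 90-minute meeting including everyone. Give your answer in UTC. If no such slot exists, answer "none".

Leo in UTC: 11:00-12:00, 13:00-14:00, 17:00-18:00.
Diego in UTC: 08:00-10:30, 13:00-15:30, 16:00-18:00, 18:30-20:00 (subtract 3h to convert from UTC+3).
Leo ∩ Diego: 13:00-14:00, 17:00-18:00.
No common window is at least 90 minutes long.

none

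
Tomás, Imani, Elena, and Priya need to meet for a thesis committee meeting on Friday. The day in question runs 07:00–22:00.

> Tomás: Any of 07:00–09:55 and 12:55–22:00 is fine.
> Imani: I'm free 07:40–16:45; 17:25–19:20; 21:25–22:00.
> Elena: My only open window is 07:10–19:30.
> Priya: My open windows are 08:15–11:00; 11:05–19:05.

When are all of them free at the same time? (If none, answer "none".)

Tomás ∩ Imani: 07:40-09:55, 12:55-16:45, 17:25-19:20, 21:25-22:00.
Tomás ∩ Imani ∩ Elena: 07:40-09:55, 12:55-16:45, 17:25-19:20.
Tomás ∩ Imani ∩ Elena ∩ Priya: 08:15-09:55, 12:55-16:45, 17:25-19:05.

08:15-09:55, 12:55-16:45, 17:25-19:05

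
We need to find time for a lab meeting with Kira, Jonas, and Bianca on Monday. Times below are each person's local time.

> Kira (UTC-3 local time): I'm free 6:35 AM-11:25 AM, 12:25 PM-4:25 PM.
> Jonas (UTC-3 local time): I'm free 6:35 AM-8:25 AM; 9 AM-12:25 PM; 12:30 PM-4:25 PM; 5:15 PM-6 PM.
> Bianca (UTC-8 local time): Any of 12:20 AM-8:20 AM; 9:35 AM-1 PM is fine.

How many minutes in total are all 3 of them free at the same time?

Kira in UTC: 09:35-14:25, 15:25-19:25 (add 3h to convert from UTC-3).
Jonas in UTC: 09:35-11:25, 12:00-15:25, 15:30-19:25, 20:15-21:00 (add 3h to convert from UTC-3).
Bianca in UTC: 08:20-16:20, 17:35-21:00 (add 8h to convert from UTC-8).
Kira ∩ Jonas: 09:35-11:25, 12:00-14:25, 15:30-19:25.
Kira ∩ Jonas ∩ Bianca: 09:35-11:25, 12:00-14:25, 15:30-16:20, 17:35-19:25.
So the common availability across everyone is 09:35-11:25, 12:00-14:25, 15:30-16:20, 17:35-19:25.
Summing the common windows: 110 + 145 + 50 + 110 = 415 minutes.

415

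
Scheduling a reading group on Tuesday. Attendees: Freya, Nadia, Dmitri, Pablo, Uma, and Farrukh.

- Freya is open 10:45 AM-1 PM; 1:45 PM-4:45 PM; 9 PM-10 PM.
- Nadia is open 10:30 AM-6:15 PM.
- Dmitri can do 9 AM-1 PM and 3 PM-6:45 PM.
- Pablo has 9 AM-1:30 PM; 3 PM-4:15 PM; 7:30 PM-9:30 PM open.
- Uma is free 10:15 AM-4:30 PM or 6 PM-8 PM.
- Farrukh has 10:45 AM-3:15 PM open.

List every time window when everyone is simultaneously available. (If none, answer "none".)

Freya ∩ Nadia: 10:45-13:00, 13:45-16:45.
Freya ∩ Nadia ∩ Dmitri: 10:45-13:00, 15:00-16:45.
Freya ∩ Nadia ∩ Dmitri ∩ Pablo: 10:45-13:00, 15:00-16:15.
Freya ∩ Nadia ∩ Dmitri ∩ Pablo ∩ Uma: 10:45-13:00, 15:00-16:15.
Freya ∩ Nadia ∩ Dmitri ∩ Pablo ∩ Uma ∩ Farrukh: 10:45-13:00, 15:00-15:15.
Those are the intersection windows.

10:45-13:00, 15:00-15:15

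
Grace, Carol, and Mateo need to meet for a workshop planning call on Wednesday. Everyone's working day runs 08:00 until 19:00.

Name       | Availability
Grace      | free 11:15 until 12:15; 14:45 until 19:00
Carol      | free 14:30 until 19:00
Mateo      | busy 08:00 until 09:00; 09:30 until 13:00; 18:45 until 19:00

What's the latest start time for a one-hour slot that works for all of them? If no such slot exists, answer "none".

17:45

Grace free: 11:15-12:15, 14:45-19:00.
Carol free: 14:30-19:00.
Mateo free: 09:00-09:30, 13:00-18:45 (invert busy blocks within the working day).
Grace ∩ Carol: 14:45-19:00.
Grace ∩ Carol ∩ Mateo: 14:45-18:45.
The last common window of at least 60 minutes is 14:45-18:45; a 60-minute meeting can start as late as 17:45 and still end by 18:45.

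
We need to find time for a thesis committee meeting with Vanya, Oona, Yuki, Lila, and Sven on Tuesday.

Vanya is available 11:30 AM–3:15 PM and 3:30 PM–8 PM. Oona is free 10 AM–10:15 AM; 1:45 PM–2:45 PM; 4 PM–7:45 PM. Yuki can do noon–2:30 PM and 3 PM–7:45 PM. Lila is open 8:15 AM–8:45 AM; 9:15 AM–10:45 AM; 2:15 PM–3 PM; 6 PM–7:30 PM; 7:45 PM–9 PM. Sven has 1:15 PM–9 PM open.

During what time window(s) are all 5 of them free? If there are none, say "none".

14:15-14:30, 18:00-19:30

Vanya ∩ Oona: 13:45-14:45, 16:00-19:45.
Vanya ∩ Oona ∩ Yuki: 13:45-14:30, 16:00-19:45.
Vanya ∩ Oona ∩ Yuki ∩ Lila: 14:15-14:30, 18:00-19:30.
Vanya ∩ Oona ∩ Yuki ∩ Lila ∩ Sven: 14:15-14:30, 18:00-19:30.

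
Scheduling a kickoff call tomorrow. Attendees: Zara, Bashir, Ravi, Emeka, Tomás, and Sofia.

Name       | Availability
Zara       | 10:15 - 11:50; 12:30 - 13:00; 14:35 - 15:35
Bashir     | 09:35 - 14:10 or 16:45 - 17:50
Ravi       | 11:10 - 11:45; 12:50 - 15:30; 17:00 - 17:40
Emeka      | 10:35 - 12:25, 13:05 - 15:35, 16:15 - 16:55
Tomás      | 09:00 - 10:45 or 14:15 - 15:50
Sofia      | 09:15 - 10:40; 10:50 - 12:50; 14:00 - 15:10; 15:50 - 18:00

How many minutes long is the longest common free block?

Zara ∩ Bashir: 10:15-11:50, 12:30-13:00.
Zara ∩ Bashir ∩ Ravi: 11:10-11:45, 12:50-13:00.
Zara ∩ Bashir ∩ Ravi ∩ Emeka: 11:10-11:45.
Zara ∩ Bashir ∩ Ravi ∩ Emeka ∩ Tomás: ∅.
Zara ∩ Bashir ∩ Ravi ∩ Emeka ∩ Tomás ∩ Sofia: ∅.
There is no time when everyone is free.
No common window exists, so the longest block is 0 minutes.

0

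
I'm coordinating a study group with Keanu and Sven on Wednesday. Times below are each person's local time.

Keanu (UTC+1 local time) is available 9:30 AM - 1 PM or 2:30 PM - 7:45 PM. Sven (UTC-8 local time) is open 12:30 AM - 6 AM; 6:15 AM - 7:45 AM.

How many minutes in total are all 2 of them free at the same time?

Keanu in UTC: 08:30-12:00, 13:30-18:45 (subtract 1h to convert from UTC+1).
Sven in UTC: 08:30-14:00, 14:15-15:45 (add 8h to convert from UTC-8).
Keanu ∩ Sven: 08:30-12:00, 13:30-14:00, 14:15-15:45.
Summing the common windows: 210 + 30 + 90 = 330 minutes.

330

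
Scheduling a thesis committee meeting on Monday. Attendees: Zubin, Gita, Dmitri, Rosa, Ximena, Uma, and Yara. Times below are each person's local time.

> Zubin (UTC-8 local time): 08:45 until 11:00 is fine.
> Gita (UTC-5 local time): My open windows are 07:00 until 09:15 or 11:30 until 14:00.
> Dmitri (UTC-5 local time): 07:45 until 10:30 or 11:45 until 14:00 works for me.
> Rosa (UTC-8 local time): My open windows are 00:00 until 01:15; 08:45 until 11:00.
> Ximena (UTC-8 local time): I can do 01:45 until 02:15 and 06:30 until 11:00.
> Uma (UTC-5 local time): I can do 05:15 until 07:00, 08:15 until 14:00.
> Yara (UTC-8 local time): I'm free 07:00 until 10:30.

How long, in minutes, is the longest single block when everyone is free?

105

Zubin in UTC: 16:45-19:00 (add 8h to convert from UTC-8).
Gita in UTC: 12:00-14:15, 16:30-19:00 (add 5h to convert from UTC-5).
Dmitri in UTC: 12:45-15:30, 16:45-19:00 (add 5h to convert from UTC-5).
Rosa in UTC: 08:00-09:15, 16:45-19:00 (add 8h to convert from UTC-8).
Ximena in UTC: 09:45-10:15, 14:30-19:00 (add 8h to convert from UTC-8).
Uma in UTC: 10:15-12:00, 13:15-19:00 (add 5h to convert from UTC-5).
Yara in UTC: 15:00-18:30 (add 8h to convert from UTC-8).
Zubin ∩ Gita: 16:45-19:00.
Zubin ∩ Gita ∩ Dmitri: 16:45-19:00.
Zubin ∩ Gita ∩ Dmitri ∩ Rosa: 16:45-19:00.
Zubin ∩ Gita ∩ Dmitri ∩ Rosa ∩ Ximena: 16:45-19:00.
Zubin ∩ Gita ∩ Dmitri ∩ Rosa ∩ Ximena ∩ Uma: 16:45-19:00.
Zubin ∩ Gita ∩ Dmitri ∩ Rosa ∩ Ximena ∩ Uma ∩ Yara: 16:45-18:30.
The longest is 16:45-18:30 at 105 minutes.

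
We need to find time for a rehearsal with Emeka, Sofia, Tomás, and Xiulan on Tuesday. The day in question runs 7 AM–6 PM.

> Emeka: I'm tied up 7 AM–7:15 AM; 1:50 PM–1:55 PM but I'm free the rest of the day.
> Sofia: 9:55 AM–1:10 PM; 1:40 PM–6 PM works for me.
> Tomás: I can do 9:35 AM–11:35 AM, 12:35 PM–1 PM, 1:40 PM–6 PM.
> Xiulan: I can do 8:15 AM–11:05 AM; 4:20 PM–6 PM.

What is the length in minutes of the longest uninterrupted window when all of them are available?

100

Emeka free: 07:15-13:50, 13:55-18:00 (invert busy blocks within the working day).
Sofia free: 09:55-13:10, 13:40-18:00.
Tomás free: 09:35-11:35, 12:35-13:00, 13:40-18:00.
Xiulan free: 08:15-11:05, 16:20-18:00.
Emeka ∩ Sofia: 09:55-13:10, 13:40-13:50, 13:55-18:00.
Emeka ∩ Sofia ∩ Tomás: 09:55-11:35, 12:35-13:00, 13:40-13:50, 13:55-18:00.
Emeka ∩ Sofia ∩ Tomás ∩ Xiulan: 09:55-11:05, 16:20-18:00.
Those are the intersection windows.
The longest is 16:20-18:00 at 100 minutes.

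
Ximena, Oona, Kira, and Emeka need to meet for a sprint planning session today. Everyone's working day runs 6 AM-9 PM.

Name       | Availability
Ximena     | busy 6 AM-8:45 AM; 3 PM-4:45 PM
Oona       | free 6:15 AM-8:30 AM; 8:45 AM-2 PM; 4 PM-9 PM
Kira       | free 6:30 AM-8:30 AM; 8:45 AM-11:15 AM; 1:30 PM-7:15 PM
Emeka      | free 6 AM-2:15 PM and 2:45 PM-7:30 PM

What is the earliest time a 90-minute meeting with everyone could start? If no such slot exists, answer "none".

Ximena free: 08:45-15:00, 16:45-21:00 (invert busy blocks within the working day).
Oona free: 06:15-08:30, 08:45-14:00, 16:00-21:00.
Kira free: 06:30-08:30, 08:45-11:15, 13:30-19:15.
Emeka free: 06:00-14:15, 14:45-19:30.
Ximena ∩ Oona: 08:45-14:00, 16:45-21:00.
Ximena ∩ Oona ∩ Kira: 08:45-11:15, 13:30-14:00, 16:45-19:15.
Ximena ∩ Oona ∩ Kira ∩ Emeka: 08:45-11:15, 13:30-14:00, 16:45-19:15.
The first common window of at least 90 minutes is 08:45-11:15, so the earliest start is 08:45.

08:45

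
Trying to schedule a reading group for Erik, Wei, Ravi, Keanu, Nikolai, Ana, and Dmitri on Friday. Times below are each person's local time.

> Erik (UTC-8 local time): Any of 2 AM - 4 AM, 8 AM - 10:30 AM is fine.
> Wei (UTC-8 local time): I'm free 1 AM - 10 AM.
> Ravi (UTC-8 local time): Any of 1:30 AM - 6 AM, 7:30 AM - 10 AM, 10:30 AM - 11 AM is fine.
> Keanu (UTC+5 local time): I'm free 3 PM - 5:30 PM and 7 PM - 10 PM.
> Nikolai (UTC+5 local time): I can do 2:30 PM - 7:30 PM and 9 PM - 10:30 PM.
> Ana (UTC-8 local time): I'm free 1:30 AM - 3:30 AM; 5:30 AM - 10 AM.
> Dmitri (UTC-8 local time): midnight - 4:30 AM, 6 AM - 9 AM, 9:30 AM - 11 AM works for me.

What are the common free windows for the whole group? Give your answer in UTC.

10:00-11:30, 16:00-17:00

Erik in UTC: 10:00-12:00, 16:00-18:30 (add 8h to convert from UTC-8).
Wei in UTC: 09:00-18:00 (add 8h to convert from UTC-8).
Ravi in UTC: 09:30-14:00, 15:30-18:00, 18:30-19:00 (add 8h to convert from UTC-8).
Keanu in UTC: 10:00-12:30, 14:00-17:00 (subtract 5h to convert from UTC+5).
Nikolai in UTC: 09:30-14:30, 16:00-17:30 (subtract 5h to convert from UTC+5).
Ana in UTC: 09:30-11:30, 13:30-18:00 (add 8h to convert from UTC-8).
Dmitri in UTC: 08:00-12:30, 14:00-17:00, 17:30-19:00 (add 8h to convert from UTC-8).
Erik ∩ Wei: 10:00-12:00, 16:00-18:00.
Erik ∩ Wei ∩ Ravi: 10:00-12:00, 16:00-18:00.
Erik ∩ Wei ∩ Ravi ∩ Keanu: 10:00-12:00, 16:00-17:00.
Erik ∩ Wei ∩ Ravi ∩ Keanu ∩ Nikolai: 10:00-12:00, 16:00-17:00.
Erik ∩ Wei ∩ Ravi ∩ Keanu ∩ Nikolai ∩ Ana: 10:00-11:30, 16:00-17:00.
Erik ∩ Wei ∩ Ravi ∩ Keanu ∩ Nikolai ∩ Ana ∩ Dmitri: 10:00-11:30, 16:00-17:00.
Those are the intersection windows.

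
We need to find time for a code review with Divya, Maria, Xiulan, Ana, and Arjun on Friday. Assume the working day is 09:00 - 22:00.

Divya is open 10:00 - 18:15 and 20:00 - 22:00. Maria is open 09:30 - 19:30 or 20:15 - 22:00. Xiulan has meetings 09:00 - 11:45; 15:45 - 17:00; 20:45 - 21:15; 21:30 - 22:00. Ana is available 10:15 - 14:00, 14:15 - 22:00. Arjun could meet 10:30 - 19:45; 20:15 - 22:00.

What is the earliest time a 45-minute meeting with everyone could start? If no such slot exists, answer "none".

Divya free: 10:00-18:15, 20:00-22:00.
Maria free: 09:30-19:30, 20:15-22:00.
Xiulan free: 11:45-15:45, 17:00-20:45, 21:15-21:30 (invert busy blocks within the working day).
Ana free: 10:15-14:00, 14:15-22:00.
Arjun free: 10:30-19:45, 20:15-22:00.
Divya ∩ Maria: 10:00-18:15, 20:15-22:00.
Divya ∩ Maria ∩ Xiulan: 11:45-15:45, 17:00-18:15, 20:15-20:45, 21:15-21:30.
Divya ∩ Maria ∩ Xiulan ∩ Ana: 11:45-14:00, 14:15-15:45, 17:00-18:15, 20:15-20:45, 21:15-21:30.
Divya ∩ Maria ∩ Xiulan ∩ Ana ∩ Arjun: 11:45-14:00, 14:15-15:45, 17:00-18:15, 20:15-20:45, 21:15-21:30.
The first common window of at least 45 minutes is 11:45-14:00, so the earliest start is 11:45.

11:45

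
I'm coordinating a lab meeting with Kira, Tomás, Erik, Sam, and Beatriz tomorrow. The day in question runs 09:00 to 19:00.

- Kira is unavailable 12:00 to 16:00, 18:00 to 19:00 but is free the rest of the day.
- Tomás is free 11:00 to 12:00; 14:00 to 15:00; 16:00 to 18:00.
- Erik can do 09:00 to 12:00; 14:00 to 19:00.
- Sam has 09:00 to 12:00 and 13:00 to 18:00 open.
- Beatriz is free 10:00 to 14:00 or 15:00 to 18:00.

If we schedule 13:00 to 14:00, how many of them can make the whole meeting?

2

Kira free: 09:00-12:00, 16:00-18:00 (invert busy blocks within the working day).
Tomás free: 11:00-12:00, 14:00-15:00, 16:00-18:00.
Erik free: 09:00-12:00, 14:00-19:00.
Sam free: 09:00-12:00, 13:00-18:00.
Beatriz free: 10:00-14:00, 15:00-18:00.
Sam and Beatriz can make the full 13:00-14:00 slot — that's 2.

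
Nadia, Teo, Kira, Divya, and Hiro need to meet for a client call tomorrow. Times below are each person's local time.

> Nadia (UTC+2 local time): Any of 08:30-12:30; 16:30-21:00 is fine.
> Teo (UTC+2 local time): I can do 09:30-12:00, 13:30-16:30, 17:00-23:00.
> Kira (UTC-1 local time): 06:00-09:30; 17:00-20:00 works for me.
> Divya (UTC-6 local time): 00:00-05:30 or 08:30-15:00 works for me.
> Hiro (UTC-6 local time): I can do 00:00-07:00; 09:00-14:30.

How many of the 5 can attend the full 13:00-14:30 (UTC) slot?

Nadia in UTC: 06:30-10:30, 14:30-19:00 (subtract 2h to convert from UTC+2).
Teo in UTC: 07:30-10:00, 11:30-14:30, 15:00-21:00 (subtract 2h to convert from UTC+2).
Kira in UTC: 07:00-10:30, 18:00-21:00 (add 1h to convert from UTC-1).
Divya in UTC: 06:00-11:30, 14:30-21:00 (add 6h to convert from UTC-6).
Hiro in UTC: 06:00-13:00, 15:00-20:30 (add 6h to convert from UTC-6).
Teo can make the full 13:00-14:30 slot — that's 1.

1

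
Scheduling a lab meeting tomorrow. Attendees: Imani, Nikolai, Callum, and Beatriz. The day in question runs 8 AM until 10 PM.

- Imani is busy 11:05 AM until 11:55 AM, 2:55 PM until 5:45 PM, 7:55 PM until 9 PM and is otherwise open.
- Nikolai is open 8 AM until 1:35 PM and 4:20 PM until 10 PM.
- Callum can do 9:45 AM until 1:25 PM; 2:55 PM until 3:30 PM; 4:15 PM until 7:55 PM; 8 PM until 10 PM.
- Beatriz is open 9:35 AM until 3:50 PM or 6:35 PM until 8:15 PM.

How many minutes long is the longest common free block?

90

Imani free: 08:00-11:05, 11:55-14:55, 17:45-19:55, 21:00-22:00 (invert busy blocks within the working day).
Nikolai free: 08:00-13:35, 16:20-22:00.
Callum free: 09:45-13:25, 14:55-15:30, 16:15-19:55, 20:00-22:00.
Beatriz free: 09:35-15:50, 18:35-20:15.
Imani ∩ Nikolai: 08:00-11:05, 11:55-13:35, 17:45-19:55, 21:00-22:00.
Imani ∩ Nikolai ∩ Callum: 09:45-11:05, 11:55-13:25, 17:45-19:55, 21:00-22:00.
Imani ∩ Nikolai ∩ Callum ∩ Beatriz: 09:45-11:05, 11:55-13:25, 18:35-19:55.
Those are the intersection windows.
The longest is 11:55-13:25 at 90 minutes.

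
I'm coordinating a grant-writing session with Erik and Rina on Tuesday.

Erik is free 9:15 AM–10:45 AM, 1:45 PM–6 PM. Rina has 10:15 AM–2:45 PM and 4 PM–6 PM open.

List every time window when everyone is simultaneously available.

10:15-10:45, 13:45-14:45, 16:00-18:00

Erik ∩ Rina: 10:15-10:45, 13:45-14:45, 16:00-18:00.
So the common availability across everyone is 10:15-10:45, 13:45-14:45, 16:00-18:00.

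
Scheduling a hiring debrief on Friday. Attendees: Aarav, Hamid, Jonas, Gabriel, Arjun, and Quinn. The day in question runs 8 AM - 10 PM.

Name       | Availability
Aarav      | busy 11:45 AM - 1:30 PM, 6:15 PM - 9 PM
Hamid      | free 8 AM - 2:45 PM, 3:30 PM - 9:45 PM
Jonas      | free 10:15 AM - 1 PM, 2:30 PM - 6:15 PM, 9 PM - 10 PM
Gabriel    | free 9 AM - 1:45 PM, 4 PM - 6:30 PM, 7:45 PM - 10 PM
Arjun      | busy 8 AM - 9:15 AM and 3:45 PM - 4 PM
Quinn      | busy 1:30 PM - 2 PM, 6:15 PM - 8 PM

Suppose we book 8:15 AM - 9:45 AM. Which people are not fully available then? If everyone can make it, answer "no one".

Arjun, Gabriel, Jonas

Aarav free: 08:00-11:45, 13:30-18:15, 21:00-22:00 (invert busy blocks within the working day).
Hamid free: 08:00-14:45, 15:30-21:45.
Jonas free: 10:15-13:00, 14:30-18:15, 21:00-22:00.
Gabriel free: 09:00-13:45, 16:00-18:30, 19:45-22:00.
Arjun free: 09:15-15:45, 16:00-22:00 (invert busy blocks within the working day).
Quinn free: 08:00-13:30, 14:00-18:15, 20:00-22:00 (invert busy blocks within the working day).
Aarav: free for 08:15-09:45. Hamid: free for 08:15-09:45. Jonas: not fully free for 08:15-09:45. Gabriel: not fully free for 08:15-09:45. Arjun: not fully free for 08:15-09:45. Quinn: free for 08:15-09:45.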